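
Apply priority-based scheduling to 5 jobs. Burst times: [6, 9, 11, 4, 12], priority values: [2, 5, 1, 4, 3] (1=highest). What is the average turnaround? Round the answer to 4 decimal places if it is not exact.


Sort by priority (ascending = highest first):
Order: [(1, 11), (2, 6), (3, 12), (4, 4), (5, 9)]
Completion times:
  Priority 1, burst=11, C=11
  Priority 2, burst=6, C=17
  Priority 3, burst=12, C=29
  Priority 4, burst=4, C=33
  Priority 5, burst=9, C=42
Average turnaround = 132/5 = 26.4

26.4


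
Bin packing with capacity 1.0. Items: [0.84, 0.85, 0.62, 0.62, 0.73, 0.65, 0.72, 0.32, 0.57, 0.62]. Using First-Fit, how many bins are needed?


Place items sequentially using First-Fit:
  Item 0.84 -> new Bin 1
  Item 0.85 -> new Bin 2
  Item 0.62 -> new Bin 3
  Item 0.62 -> new Bin 4
  Item 0.73 -> new Bin 5
  Item 0.65 -> new Bin 6
  Item 0.72 -> new Bin 7
  Item 0.32 -> Bin 3 (now 0.94)
  Item 0.57 -> new Bin 8
  Item 0.62 -> new Bin 9
Total bins used = 9

9


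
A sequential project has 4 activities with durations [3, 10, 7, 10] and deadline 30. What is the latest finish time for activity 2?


LF(activity 2) = deadline - sum of successor durations
Successors: activities 3 through 4 with durations [7, 10]
Sum of successor durations = 17
LF = 30 - 17 = 13

13


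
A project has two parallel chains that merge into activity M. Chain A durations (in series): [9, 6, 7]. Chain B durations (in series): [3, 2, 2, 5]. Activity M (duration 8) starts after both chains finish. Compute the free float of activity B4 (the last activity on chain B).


ES(B4) = sum of predecessors on chain B = 7
EF(B4) = ES + duration = 7 + 5 = 12
Successor of B4 is M. ES(M) = max(sum(A), sum(B)) = max(22, 12) = 22
Free float = ES(successor) - EF(current) = 22 - 12 = 10

10


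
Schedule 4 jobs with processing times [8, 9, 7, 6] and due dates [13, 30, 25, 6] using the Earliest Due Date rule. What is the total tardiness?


Sort by due date (EDD order): [(6, 6), (8, 13), (7, 25), (9, 30)]
Compute completion times and tardiness:
  Job 1: p=6, d=6, C=6, tardiness=max(0,6-6)=0
  Job 2: p=8, d=13, C=14, tardiness=max(0,14-13)=1
  Job 3: p=7, d=25, C=21, tardiness=max(0,21-25)=0
  Job 4: p=9, d=30, C=30, tardiness=max(0,30-30)=0
Total tardiness = 1

1


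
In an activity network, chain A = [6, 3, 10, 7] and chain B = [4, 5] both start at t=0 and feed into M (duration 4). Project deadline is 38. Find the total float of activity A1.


Forward pass: ES(A1) = sum of predecessors on chain A = 0
EF = ES + duration = 0 + 6 = 6
Backward pass: LF(M) = deadline = 38; LS(M) = 38 - 4 = 34
LF(A1) = LS(M) - sum(successors on chain A) = 34 - 20 = 14
LS = LF - duration = 14 - 6 = 8
Total float = LS - ES = 8 - 0 = 8

8


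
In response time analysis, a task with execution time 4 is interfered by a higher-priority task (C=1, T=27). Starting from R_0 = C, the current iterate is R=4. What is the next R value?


R_next = C + ceil(R_prev / T_hp) * C_hp
ceil(4 / 27) = ceil(0.1481) = 1
Interference = 1 * 1 = 1
R_next = 4 + 1 = 5

5


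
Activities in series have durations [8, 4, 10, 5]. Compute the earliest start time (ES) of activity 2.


Activity 2 starts after activities 1 through 1 complete.
Predecessor durations: [8]
ES = 8 = 8

8


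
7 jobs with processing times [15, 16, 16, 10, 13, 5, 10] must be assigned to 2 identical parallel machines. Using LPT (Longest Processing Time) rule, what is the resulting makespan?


Sort jobs in decreasing order (LPT): [16, 16, 15, 13, 10, 10, 5]
Assign each job to the least loaded machine:
  Machine 1: jobs [16, 15, 10], load = 41
  Machine 2: jobs [16, 13, 10, 5], load = 44
Makespan = max load = 44

44


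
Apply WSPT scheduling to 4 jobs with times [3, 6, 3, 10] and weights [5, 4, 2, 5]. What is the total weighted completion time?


Compute p/w ratios and sort ascending (WSPT): [(3, 5), (6, 4), (3, 2), (10, 5)]
Compute weighted completion times:
  Job (p=3,w=5): C=3, w*C=5*3=15
  Job (p=6,w=4): C=9, w*C=4*9=36
  Job (p=3,w=2): C=12, w*C=2*12=24
  Job (p=10,w=5): C=22, w*C=5*22=110
Total weighted completion time = 185

185


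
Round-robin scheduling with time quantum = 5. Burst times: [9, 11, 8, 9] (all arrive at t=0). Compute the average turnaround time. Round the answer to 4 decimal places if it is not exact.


Time quantum = 5
Execution trace:
  J1 runs 5 units, time = 5
  J2 runs 5 units, time = 10
  J3 runs 5 units, time = 15
  J4 runs 5 units, time = 20
  J1 runs 4 units, time = 24
  J2 runs 5 units, time = 29
  J3 runs 3 units, time = 32
  J4 runs 4 units, time = 36
  J2 runs 1 units, time = 37
Finish times: [24, 37, 32, 36]
Average turnaround = 129/4 = 32.25

32.25


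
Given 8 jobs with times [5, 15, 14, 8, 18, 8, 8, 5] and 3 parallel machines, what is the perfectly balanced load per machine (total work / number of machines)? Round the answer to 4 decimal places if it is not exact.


Total processing time = 5 + 15 + 14 + 8 + 18 + 8 + 8 + 5 = 81
Number of machines = 3
Ideal balanced load = 81 / 3 = 27.0

27.0


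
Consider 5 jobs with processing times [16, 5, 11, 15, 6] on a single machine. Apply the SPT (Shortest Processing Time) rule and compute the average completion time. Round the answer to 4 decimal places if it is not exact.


Sort jobs by processing time (SPT order): [5, 6, 11, 15, 16]
Compute completion times sequentially:
  Job 1: processing = 5, completes at 5
  Job 2: processing = 6, completes at 11
  Job 3: processing = 11, completes at 22
  Job 4: processing = 15, completes at 37
  Job 5: processing = 16, completes at 53
Sum of completion times = 128
Average completion time = 128/5 = 25.6

25.6


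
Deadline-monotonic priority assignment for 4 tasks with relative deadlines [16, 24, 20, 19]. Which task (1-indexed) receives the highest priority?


Sort tasks by relative deadline (ascending):
  Task 1: deadline = 16
  Task 4: deadline = 19
  Task 3: deadline = 20
  Task 2: deadline = 24
Priority order (highest first): [1, 4, 3, 2]
Highest priority task = 1

1


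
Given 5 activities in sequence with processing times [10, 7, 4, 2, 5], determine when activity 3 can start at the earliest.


Activity 3 starts after activities 1 through 2 complete.
Predecessor durations: [10, 7]
ES = 10 + 7 = 17

17


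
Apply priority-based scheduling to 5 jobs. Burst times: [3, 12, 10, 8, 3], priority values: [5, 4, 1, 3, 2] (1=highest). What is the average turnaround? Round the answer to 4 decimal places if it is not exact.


Sort by priority (ascending = highest first):
Order: [(1, 10), (2, 3), (3, 8), (4, 12), (5, 3)]
Completion times:
  Priority 1, burst=10, C=10
  Priority 2, burst=3, C=13
  Priority 3, burst=8, C=21
  Priority 4, burst=12, C=33
  Priority 5, burst=3, C=36
Average turnaround = 113/5 = 22.6

22.6


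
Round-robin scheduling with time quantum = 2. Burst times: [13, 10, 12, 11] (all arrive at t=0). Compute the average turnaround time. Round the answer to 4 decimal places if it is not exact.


Time quantum = 2
Execution trace:
  J1 runs 2 units, time = 2
  J2 runs 2 units, time = 4
  J3 runs 2 units, time = 6
  J4 runs 2 units, time = 8
  J1 runs 2 units, time = 10
  J2 runs 2 units, time = 12
  J3 runs 2 units, time = 14
  J4 runs 2 units, time = 16
  J1 runs 2 units, time = 18
  J2 runs 2 units, time = 20
  J3 runs 2 units, time = 22
  J4 runs 2 units, time = 24
  J1 runs 2 units, time = 26
  J2 runs 2 units, time = 28
  J3 runs 2 units, time = 30
  J4 runs 2 units, time = 32
  J1 runs 2 units, time = 34
  J2 runs 2 units, time = 36
  J3 runs 2 units, time = 38
  J4 runs 2 units, time = 40
  J1 runs 2 units, time = 42
  J3 runs 2 units, time = 44
  J4 runs 1 units, time = 45
  J1 runs 1 units, time = 46
Finish times: [46, 36, 44, 45]
Average turnaround = 171/4 = 42.75

42.75


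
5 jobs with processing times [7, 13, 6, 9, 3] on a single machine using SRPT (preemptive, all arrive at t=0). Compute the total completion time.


Since all jobs arrive at t=0, SRPT equals SPT ordering.
SPT order: [3, 6, 7, 9, 13]
Completion times:
  Job 1: p=3, C=3
  Job 2: p=6, C=9
  Job 3: p=7, C=16
  Job 4: p=9, C=25
  Job 5: p=13, C=38
Total completion time = 3 + 9 + 16 + 25 + 38 = 91

91


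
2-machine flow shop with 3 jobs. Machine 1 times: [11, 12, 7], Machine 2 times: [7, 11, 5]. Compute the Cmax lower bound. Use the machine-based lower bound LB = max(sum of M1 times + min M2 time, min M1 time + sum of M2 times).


LB1 = sum(M1 times) + min(M2 times) = 30 + 5 = 35
LB2 = min(M1 times) + sum(M2 times) = 7 + 23 = 30
Lower bound = max(LB1, LB2) = max(35, 30) = 35

35


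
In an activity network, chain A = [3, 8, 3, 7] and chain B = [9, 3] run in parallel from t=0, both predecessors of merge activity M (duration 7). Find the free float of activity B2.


ES(B2) = sum of predecessors on chain B = 9
EF(B2) = ES + duration = 9 + 3 = 12
Successor of B2 is M. ES(M) = max(sum(A), sum(B)) = max(21, 12) = 21
Free float = ES(successor) - EF(current) = 21 - 12 = 9

9


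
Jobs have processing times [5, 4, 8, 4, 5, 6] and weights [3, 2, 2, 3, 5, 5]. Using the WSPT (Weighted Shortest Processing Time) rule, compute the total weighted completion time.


Compute p/w ratios and sort ascending (WSPT): [(5, 5), (6, 5), (4, 3), (5, 3), (4, 2), (8, 2)]
Compute weighted completion times:
  Job (p=5,w=5): C=5, w*C=5*5=25
  Job (p=6,w=5): C=11, w*C=5*11=55
  Job (p=4,w=3): C=15, w*C=3*15=45
  Job (p=5,w=3): C=20, w*C=3*20=60
  Job (p=4,w=2): C=24, w*C=2*24=48
  Job (p=8,w=2): C=32, w*C=2*32=64
Total weighted completion time = 297

297


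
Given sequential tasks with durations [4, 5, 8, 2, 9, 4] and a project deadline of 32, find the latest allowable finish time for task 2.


LF(activity 2) = deadline - sum of successor durations
Successors: activities 3 through 6 with durations [8, 2, 9, 4]
Sum of successor durations = 23
LF = 32 - 23 = 9

9


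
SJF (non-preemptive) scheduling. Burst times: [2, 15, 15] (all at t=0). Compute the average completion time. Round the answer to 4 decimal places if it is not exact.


SJF order (ascending): [2, 15, 15]
Completion times:
  Job 1: burst=2, C=2
  Job 2: burst=15, C=17
  Job 3: burst=15, C=32
Average completion = 51/3 = 17.0

17.0


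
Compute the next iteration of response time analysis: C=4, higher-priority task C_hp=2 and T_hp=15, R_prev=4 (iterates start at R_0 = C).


R_next = C + ceil(R_prev / T_hp) * C_hp
ceil(4 / 15) = ceil(0.2667) = 1
Interference = 1 * 2 = 2
R_next = 4 + 2 = 6

6


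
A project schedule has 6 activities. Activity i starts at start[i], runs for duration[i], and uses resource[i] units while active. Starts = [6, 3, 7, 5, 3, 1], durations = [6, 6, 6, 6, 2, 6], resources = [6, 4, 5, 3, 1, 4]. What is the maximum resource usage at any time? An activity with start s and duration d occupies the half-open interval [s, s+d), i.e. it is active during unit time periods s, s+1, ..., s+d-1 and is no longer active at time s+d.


Each activity i is active on [start_i, start_i + duration_i).
Compute total resource usage per time slot:
  t=0: active resources = [], total = 0
  t=1: active resources = [4], total = 4
  t=2: active resources = [4], total = 4
  t=3: active resources = [4, 1, 4], total = 9
  t=4: active resources = [4, 1, 4], total = 9
  t=5: active resources = [4, 3, 4], total = 11
  t=6: active resources = [6, 4, 3, 4], total = 17
  t=7: active resources = [6, 4, 5, 3], total = 18
  t=8: active resources = [6, 4, 5, 3], total = 18
  t=9: active resources = [6, 5, 3], total = 14
  t=10: active resources = [6, 5, 3], total = 14
  t=11: active resources = [6, 5], total = 11
  t=12: active resources = [5], total = 5
Peak resource demand = 18

18


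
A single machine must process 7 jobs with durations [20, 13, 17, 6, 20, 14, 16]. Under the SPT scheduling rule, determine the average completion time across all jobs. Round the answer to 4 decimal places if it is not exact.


Sort jobs by processing time (SPT order): [6, 13, 14, 16, 17, 20, 20]
Compute completion times sequentially:
  Job 1: processing = 6, completes at 6
  Job 2: processing = 13, completes at 19
  Job 3: processing = 14, completes at 33
  Job 4: processing = 16, completes at 49
  Job 5: processing = 17, completes at 66
  Job 6: processing = 20, completes at 86
  Job 7: processing = 20, completes at 106
Sum of completion times = 365
Average completion time = 365/7 = 52.1429

52.1429


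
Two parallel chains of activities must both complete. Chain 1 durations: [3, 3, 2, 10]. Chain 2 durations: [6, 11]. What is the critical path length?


Path A total = 3 + 3 + 2 + 10 = 18
Path B total = 6 + 11 = 17
Critical path = longest path = max(18, 17) = 18

18


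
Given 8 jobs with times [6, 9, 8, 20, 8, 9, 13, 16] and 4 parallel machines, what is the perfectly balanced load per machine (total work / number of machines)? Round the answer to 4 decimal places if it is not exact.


Total processing time = 6 + 9 + 8 + 20 + 8 + 9 + 13 + 16 = 89
Number of machines = 4
Ideal balanced load = 89 / 4 = 22.25

22.25


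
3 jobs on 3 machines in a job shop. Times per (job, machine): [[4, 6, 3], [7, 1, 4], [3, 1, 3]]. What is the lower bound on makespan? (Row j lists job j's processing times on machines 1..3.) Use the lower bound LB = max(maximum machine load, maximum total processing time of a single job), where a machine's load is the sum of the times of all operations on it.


Machine loads:
  Machine 1: 4 + 7 + 3 = 14
  Machine 2: 6 + 1 + 1 = 8
  Machine 3: 3 + 4 + 3 = 10
Max machine load = 14
Job totals:
  Job 1: 13
  Job 2: 12
  Job 3: 7
Max job total = 13
Lower bound = max(14, 13) = 14

14


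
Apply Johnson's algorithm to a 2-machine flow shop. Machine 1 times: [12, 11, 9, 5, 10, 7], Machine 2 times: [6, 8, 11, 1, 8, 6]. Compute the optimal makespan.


Apply Johnson's rule:
  Group 1 (a <= b): [(3, 9, 11)]
  Group 2 (a > b): [(2, 11, 8), (5, 10, 8), (1, 12, 6), (6, 7, 6), (4, 5, 1)]
Optimal job order: [3, 2, 5, 1, 6, 4]
Schedule:
  Job 3: M1 done at 9, M2 done at 20
  Job 2: M1 done at 20, M2 done at 28
  Job 5: M1 done at 30, M2 done at 38
  Job 1: M1 done at 42, M2 done at 48
  Job 6: M1 done at 49, M2 done at 55
  Job 4: M1 done at 54, M2 done at 56
Makespan = 56

56


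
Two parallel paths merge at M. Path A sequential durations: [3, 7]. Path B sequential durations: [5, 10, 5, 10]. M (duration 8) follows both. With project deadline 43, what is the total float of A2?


Forward pass: ES(A2) = sum of predecessors on chain A = 3
EF = ES + duration = 3 + 7 = 10
Backward pass: LF(M) = deadline = 43; LS(M) = 43 - 8 = 35
LF(A2) = LS(M) - sum(successors on chain A) = 35 - 0 = 35
LS = LF - duration = 35 - 7 = 28
Total float = LS - ES = 28 - 3 = 25

25


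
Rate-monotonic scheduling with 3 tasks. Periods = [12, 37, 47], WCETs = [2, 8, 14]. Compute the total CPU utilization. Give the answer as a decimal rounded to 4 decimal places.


Compute individual utilizations (exact fractions):
  Task 1: C/T = 2/12 = 1/6 (approx. 0.1667)
  Task 2: C/T = 8/37 (approx. 0.2162)
  Task 3: C/T = 14/47 (approx. 0.2979)
Total utilization U = 1/6 + 8/37 + 14/47 = 7103/10434
Rounded to 4 decimal places: U = 0.6808
RM (Liu & Layland) bound for 3 tasks = 0.779763; compare with U = 7103/10434 (approx. 0.680755)
U <= bound, so schedulable by RM sufficient condition.

0.6808


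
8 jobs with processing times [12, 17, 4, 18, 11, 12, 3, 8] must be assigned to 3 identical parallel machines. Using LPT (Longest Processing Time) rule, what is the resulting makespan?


Sort jobs in decreasing order (LPT): [18, 17, 12, 12, 11, 8, 4, 3]
Assign each job to the least loaded machine:
  Machine 1: jobs [18, 8, 3], load = 29
  Machine 2: jobs [17, 11], load = 28
  Machine 3: jobs [12, 12, 4], load = 28
Makespan = max load = 29

29


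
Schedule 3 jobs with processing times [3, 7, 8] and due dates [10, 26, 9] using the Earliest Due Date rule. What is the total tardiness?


Sort by due date (EDD order): [(8, 9), (3, 10), (7, 26)]
Compute completion times and tardiness:
  Job 1: p=8, d=9, C=8, tardiness=max(0,8-9)=0
  Job 2: p=3, d=10, C=11, tardiness=max(0,11-10)=1
  Job 3: p=7, d=26, C=18, tardiness=max(0,18-26)=0
Total tardiness = 1

1


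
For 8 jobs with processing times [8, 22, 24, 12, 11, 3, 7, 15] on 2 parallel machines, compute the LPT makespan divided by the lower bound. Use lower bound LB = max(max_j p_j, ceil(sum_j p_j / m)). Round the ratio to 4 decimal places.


LPT order: [24, 22, 15, 12, 11, 8, 7, 3]
Machine loads after assignment: [50, 52]
LPT makespan = 52
Lower bound = max(max_job, ceil(total/2)) = max(24, 51) = 51
Ratio = 52 / 51 = 1.0196

1.0196


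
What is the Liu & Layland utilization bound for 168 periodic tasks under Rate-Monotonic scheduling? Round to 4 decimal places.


Compute 2^(1/168) = 1.0041343992
Subtract 1: 1.0041343992 - 1 = 0.0041343992
Multiply by n: 168 * 0.0041343992 = 0.6945790656
Round to 4 dp: 0.6946

0.6946


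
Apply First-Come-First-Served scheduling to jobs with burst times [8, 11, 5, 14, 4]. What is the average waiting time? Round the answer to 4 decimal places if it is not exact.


FCFS order (as given): [8, 11, 5, 14, 4]
Waiting times:
  Job 1: wait = 0
  Job 2: wait = 8
  Job 3: wait = 19
  Job 4: wait = 24
  Job 5: wait = 38
Sum of waiting times = 89
Average waiting time = 89/5 = 17.8

17.8


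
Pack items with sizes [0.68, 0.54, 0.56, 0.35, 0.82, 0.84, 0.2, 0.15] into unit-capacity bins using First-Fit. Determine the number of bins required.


Place items sequentially using First-Fit:
  Item 0.68 -> new Bin 1
  Item 0.54 -> new Bin 2
  Item 0.56 -> new Bin 3
  Item 0.35 -> Bin 2 (now 0.89)
  Item 0.82 -> new Bin 4
  Item 0.84 -> new Bin 5
  Item 0.2 -> Bin 1 (now 0.88)
  Item 0.15 -> Bin 3 (now 0.71)
Total bins used = 5

5


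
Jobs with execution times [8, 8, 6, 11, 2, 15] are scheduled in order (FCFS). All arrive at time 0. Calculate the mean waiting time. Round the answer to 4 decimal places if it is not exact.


FCFS order (as given): [8, 8, 6, 11, 2, 15]
Waiting times:
  Job 1: wait = 0
  Job 2: wait = 8
  Job 3: wait = 16
  Job 4: wait = 22
  Job 5: wait = 33
  Job 6: wait = 35
Sum of waiting times = 114
Average waiting time = 114/6 = 19.0

19.0


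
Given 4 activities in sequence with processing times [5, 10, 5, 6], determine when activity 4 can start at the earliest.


Activity 4 starts after activities 1 through 3 complete.
Predecessor durations: [5, 10, 5]
ES = 5 + 10 + 5 = 20

20


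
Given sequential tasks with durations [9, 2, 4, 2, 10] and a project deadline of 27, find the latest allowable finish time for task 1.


LF(activity 1) = deadline - sum of successor durations
Successors: activities 2 through 5 with durations [2, 4, 2, 10]
Sum of successor durations = 18
LF = 27 - 18 = 9

9


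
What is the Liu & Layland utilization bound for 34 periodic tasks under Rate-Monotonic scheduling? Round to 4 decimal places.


Compute 2^(1/34) = 1.0205959096
Subtract 1: 1.0205959096 - 1 = 0.0205959096
Multiply by n: 34 * 0.0205959096 = 0.7002609264
Round to 4 dp: 0.7003

0.7003


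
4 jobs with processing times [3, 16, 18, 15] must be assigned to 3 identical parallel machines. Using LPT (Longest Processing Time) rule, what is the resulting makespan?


Sort jobs in decreasing order (LPT): [18, 16, 15, 3]
Assign each job to the least loaded machine:
  Machine 1: jobs [18], load = 18
  Machine 2: jobs [16], load = 16
  Machine 3: jobs [15, 3], load = 18
Makespan = max load = 18

18


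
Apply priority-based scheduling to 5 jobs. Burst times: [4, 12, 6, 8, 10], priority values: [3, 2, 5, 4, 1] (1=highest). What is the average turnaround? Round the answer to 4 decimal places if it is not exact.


Sort by priority (ascending = highest first):
Order: [(1, 10), (2, 12), (3, 4), (4, 8), (5, 6)]
Completion times:
  Priority 1, burst=10, C=10
  Priority 2, burst=12, C=22
  Priority 3, burst=4, C=26
  Priority 4, burst=8, C=34
  Priority 5, burst=6, C=40
Average turnaround = 132/5 = 26.4

26.4


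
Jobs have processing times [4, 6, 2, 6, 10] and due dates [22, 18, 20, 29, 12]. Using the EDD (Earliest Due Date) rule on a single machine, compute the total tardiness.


Sort by due date (EDD order): [(10, 12), (6, 18), (2, 20), (4, 22), (6, 29)]
Compute completion times and tardiness:
  Job 1: p=10, d=12, C=10, tardiness=max(0,10-12)=0
  Job 2: p=6, d=18, C=16, tardiness=max(0,16-18)=0
  Job 3: p=2, d=20, C=18, tardiness=max(0,18-20)=0
  Job 4: p=4, d=22, C=22, tardiness=max(0,22-22)=0
  Job 5: p=6, d=29, C=28, tardiness=max(0,28-29)=0
Total tardiness = 0

0


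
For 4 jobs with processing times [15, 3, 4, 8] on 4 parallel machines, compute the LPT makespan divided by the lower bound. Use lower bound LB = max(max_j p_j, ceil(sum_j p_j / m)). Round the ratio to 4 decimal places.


LPT order: [15, 8, 4, 3]
Machine loads after assignment: [15, 8, 4, 3]
LPT makespan = 15
Lower bound = max(max_job, ceil(total/4)) = max(15, 8) = 15
Ratio = 15 / 15 = 1.0

1.0


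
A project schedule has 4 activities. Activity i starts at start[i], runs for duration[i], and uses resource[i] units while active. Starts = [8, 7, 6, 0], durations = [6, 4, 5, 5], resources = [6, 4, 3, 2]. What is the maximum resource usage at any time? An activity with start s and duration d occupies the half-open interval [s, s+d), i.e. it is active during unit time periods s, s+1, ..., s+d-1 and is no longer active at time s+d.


Each activity i is active on [start_i, start_i + duration_i).
Compute total resource usage per time slot:
  t=0: active resources = [2], total = 2
  t=1: active resources = [2], total = 2
  t=2: active resources = [2], total = 2
  t=3: active resources = [2], total = 2
  t=4: active resources = [2], total = 2
  t=5: active resources = [], total = 0
  t=6: active resources = [3], total = 3
  t=7: active resources = [4, 3], total = 7
  t=8: active resources = [6, 4, 3], total = 13
  t=9: active resources = [6, 4, 3], total = 13
  t=10: active resources = [6, 4, 3], total = 13
  t=11: active resources = [6], total = 6
  t=12: active resources = [6], total = 6
  t=13: active resources = [6], total = 6
Peak resource demand = 13

13


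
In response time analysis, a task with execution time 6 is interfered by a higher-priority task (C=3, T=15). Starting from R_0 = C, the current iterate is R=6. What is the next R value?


R_next = C + ceil(R_prev / T_hp) * C_hp
ceil(6 / 15) = ceil(0.4) = 1
Interference = 1 * 3 = 3
R_next = 6 + 3 = 9

9


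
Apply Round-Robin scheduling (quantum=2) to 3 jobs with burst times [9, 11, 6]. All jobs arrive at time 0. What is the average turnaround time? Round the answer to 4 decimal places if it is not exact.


Time quantum = 2
Execution trace:
  J1 runs 2 units, time = 2
  J2 runs 2 units, time = 4
  J3 runs 2 units, time = 6
  J1 runs 2 units, time = 8
  J2 runs 2 units, time = 10
  J3 runs 2 units, time = 12
  J1 runs 2 units, time = 14
  J2 runs 2 units, time = 16
  J3 runs 2 units, time = 18
  J1 runs 2 units, time = 20
  J2 runs 2 units, time = 22
  J1 runs 1 units, time = 23
  J2 runs 2 units, time = 25
  J2 runs 1 units, time = 26
Finish times: [23, 26, 18]
Average turnaround = 67/3 = 22.3333

22.3333


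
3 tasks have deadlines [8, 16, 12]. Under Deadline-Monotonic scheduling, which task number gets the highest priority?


Sort tasks by relative deadline (ascending):
  Task 1: deadline = 8
  Task 3: deadline = 12
  Task 2: deadline = 16
Priority order (highest first): [1, 3, 2]
Highest priority task = 1

1


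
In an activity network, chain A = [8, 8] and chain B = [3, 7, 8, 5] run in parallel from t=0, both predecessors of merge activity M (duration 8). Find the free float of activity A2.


ES(A2) = sum of predecessors on chain A = 8
EF(A2) = ES + duration = 8 + 8 = 16
Successor of A2 is M. ES(M) = max(sum(A), sum(B)) = max(16, 23) = 23
Free float = ES(successor) - EF(current) = 23 - 16 = 7

7


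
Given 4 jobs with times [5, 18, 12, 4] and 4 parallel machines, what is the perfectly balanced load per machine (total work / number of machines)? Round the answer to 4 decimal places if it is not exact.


Total processing time = 5 + 18 + 12 + 4 = 39
Number of machines = 4
Ideal balanced load = 39 / 4 = 9.75

9.75


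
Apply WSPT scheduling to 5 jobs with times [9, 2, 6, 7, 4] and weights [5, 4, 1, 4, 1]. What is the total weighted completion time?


Compute p/w ratios and sort ascending (WSPT): [(2, 4), (7, 4), (9, 5), (4, 1), (6, 1)]
Compute weighted completion times:
  Job (p=2,w=4): C=2, w*C=4*2=8
  Job (p=7,w=4): C=9, w*C=4*9=36
  Job (p=9,w=5): C=18, w*C=5*18=90
  Job (p=4,w=1): C=22, w*C=1*22=22
  Job (p=6,w=1): C=28, w*C=1*28=28
Total weighted completion time = 184

184


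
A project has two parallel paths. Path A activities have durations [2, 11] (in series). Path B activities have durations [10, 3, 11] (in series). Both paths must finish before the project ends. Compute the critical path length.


Path A total = 2 + 11 = 13
Path B total = 10 + 3 + 11 = 24
Critical path = longest path = max(13, 24) = 24

24


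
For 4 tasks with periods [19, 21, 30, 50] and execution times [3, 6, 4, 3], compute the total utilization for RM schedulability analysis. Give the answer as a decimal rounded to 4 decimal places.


Compute individual utilizations (exact fractions):
  Task 1: C/T = 3/19 (approx. 0.1579)
  Task 2: C/T = 6/21 = 2/7 (approx. 0.2857)
  Task 3: C/T = 4/30 = 2/15 (approx. 0.1333)
  Task 4: C/T = 3/50 (approx. 0.06)
Total utilization U = 3/19 + 2/7 + 2/15 + 3/50 = 12707/19950
Rounded to 4 decimal places: U = 0.6369
RM (Liu & Layland) bound for 4 tasks = 0.756828; compare with U = 12707/19950 (approx. 0.636942)
U <= bound, so schedulable by RM sufficient condition.

0.6369


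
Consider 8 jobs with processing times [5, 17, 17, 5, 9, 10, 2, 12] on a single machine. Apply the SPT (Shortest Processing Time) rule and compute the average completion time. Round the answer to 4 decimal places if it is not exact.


Sort jobs by processing time (SPT order): [2, 5, 5, 9, 10, 12, 17, 17]
Compute completion times sequentially:
  Job 1: processing = 2, completes at 2
  Job 2: processing = 5, completes at 7
  Job 3: processing = 5, completes at 12
  Job 4: processing = 9, completes at 21
  Job 5: processing = 10, completes at 31
  Job 6: processing = 12, completes at 43
  Job 7: processing = 17, completes at 60
  Job 8: processing = 17, completes at 77
Sum of completion times = 253
Average completion time = 253/8 = 31.625

31.625


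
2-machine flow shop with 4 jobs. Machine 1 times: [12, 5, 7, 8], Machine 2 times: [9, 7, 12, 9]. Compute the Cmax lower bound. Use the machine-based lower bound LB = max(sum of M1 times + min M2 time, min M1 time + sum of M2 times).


LB1 = sum(M1 times) + min(M2 times) = 32 + 7 = 39
LB2 = min(M1 times) + sum(M2 times) = 5 + 37 = 42
Lower bound = max(LB1, LB2) = max(39, 42) = 42

42


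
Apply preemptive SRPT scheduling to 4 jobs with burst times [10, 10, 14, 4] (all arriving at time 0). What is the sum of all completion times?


Since all jobs arrive at t=0, SRPT equals SPT ordering.
SPT order: [4, 10, 10, 14]
Completion times:
  Job 1: p=4, C=4
  Job 2: p=10, C=14
  Job 3: p=10, C=24
  Job 4: p=14, C=38
Total completion time = 4 + 14 + 24 + 38 = 80

80


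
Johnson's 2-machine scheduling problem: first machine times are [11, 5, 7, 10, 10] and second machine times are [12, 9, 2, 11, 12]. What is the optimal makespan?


Apply Johnson's rule:
  Group 1 (a <= b): [(2, 5, 9), (4, 10, 11), (5, 10, 12), (1, 11, 12)]
  Group 2 (a > b): [(3, 7, 2)]
Optimal job order: [2, 4, 5, 1, 3]
Schedule:
  Job 2: M1 done at 5, M2 done at 14
  Job 4: M1 done at 15, M2 done at 26
  Job 5: M1 done at 25, M2 done at 38
  Job 1: M1 done at 36, M2 done at 50
  Job 3: M1 done at 43, M2 done at 52
Makespan = 52

52


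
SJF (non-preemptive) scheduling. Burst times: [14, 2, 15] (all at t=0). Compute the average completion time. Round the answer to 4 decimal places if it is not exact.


SJF order (ascending): [2, 14, 15]
Completion times:
  Job 1: burst=2, C=2
  Job 2: burst=14, C=16
  Job 3: burst=15, C=31
Average completion = 49/3 = 16.3333

16.3333


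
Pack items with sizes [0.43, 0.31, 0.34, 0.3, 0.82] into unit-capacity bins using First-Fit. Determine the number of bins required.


Place items sequentially using First-Fit:
  Item 0.43 -> new Bin 1
  Item 0.31 -> Bin 1 (now 0.74)
  Item 0.34 -> new Bin 2
  Item 0.3 -> Bin 2 (now 0.64)
  Item 0.82 -> new Bin 3
Total bins used = 3

3


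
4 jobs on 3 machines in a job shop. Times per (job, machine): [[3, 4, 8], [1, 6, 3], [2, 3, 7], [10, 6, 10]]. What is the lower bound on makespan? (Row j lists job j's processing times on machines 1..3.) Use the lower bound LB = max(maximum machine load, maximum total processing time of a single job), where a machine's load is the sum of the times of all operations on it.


Machine loads:
  Machine 1: 3 + 1 + 2 + 10 = 16
  Machine 2: 4 + 6 + 3 + 6 = 19
  Machine 3: 8 + 3 + 7 + 10 = 28
Max machine load = 28
Job totals:
  Job 1: 15
  Job 2: 10
  Job 3: 12
  Job 4: 26
Max job total = 26
Lower bound = max(28, 26) = 28

28


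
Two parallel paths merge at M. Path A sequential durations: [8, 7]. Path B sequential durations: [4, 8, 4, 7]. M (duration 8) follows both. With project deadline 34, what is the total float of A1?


Forward pass: ES(A1) = sum of predecessors on chain A = 0
EF = ES + duration = 0 + 8 = 8
Backward pass: LF(M) = deadline = 34; LS(M) = 34 - 8 = 26
LF(A1) = LS(M) - sum(successors on chain A) = 26 - 7 = 19
LS = LF - duration = 19 - 8 = 11
Total float = LS - ES = 11 - 0 = 11

11


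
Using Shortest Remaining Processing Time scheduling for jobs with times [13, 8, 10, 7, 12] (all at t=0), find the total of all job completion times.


Since all jobs arrive at t=0, SRPT equals SPT ordering.
SPT order: [7, 8, 10, 12, 13]
Completion times:
  Job 1: p=7, C=7
  Job 2: p=8, C=15
  Job 3: p=10, C=25
  Job 4: p=12, C=37
  Job 5: p=13, C=50
Total completion time = 7 + 15 + 25 + 37 + 50 = 134

134


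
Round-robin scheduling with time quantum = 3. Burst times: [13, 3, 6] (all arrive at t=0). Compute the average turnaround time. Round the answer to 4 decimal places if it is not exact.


Time quantum = 3
Execution trace:
  J1 runs 3 units, time = 3
  J2 runs 3 units, time = 6
  J3 runs 3 units, time = 9
  J1 runs 3 units, time = 12
  J3 runs 3 units, time = 15
  J1 runs 3 units, time = 18
  J1 runs 3 units, time = 21
  J1 runs 1 units, time = 22
Finish times: [22, 6, 15]
Average turnaround = 43/3 = 14.3333

14.3333


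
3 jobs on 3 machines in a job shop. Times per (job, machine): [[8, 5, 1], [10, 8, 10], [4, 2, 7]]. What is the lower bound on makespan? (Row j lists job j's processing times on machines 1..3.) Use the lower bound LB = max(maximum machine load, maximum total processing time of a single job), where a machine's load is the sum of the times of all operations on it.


Machine loads:
  Machine 1: 8 + 10 + 4 = 22
  Machine 2: 5 + 8 + 2 = 15
  Machine 3: 1 + 10 + 7 = 18
Max machine load = 22
Job totals:
  Job 1: 14
  Job 2: 28
  Job 3: 13
Max job total = 28
Lower bound = max(22, 28) = 28

28


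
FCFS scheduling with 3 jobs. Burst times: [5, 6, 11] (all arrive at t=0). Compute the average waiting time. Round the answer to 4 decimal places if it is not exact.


FCFS order (as given): [5, 6, 11]
Waiting times:
  Job 1: wait = 0
  Job 2: wait = 5
  Job 3: wait = 11
Sum of waiting times = 16
Average waiting time = 16/3 = 5.3333

5.3333


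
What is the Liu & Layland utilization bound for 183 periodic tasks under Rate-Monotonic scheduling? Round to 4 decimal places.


Compute 2^(1/183) = 1.0037948719
Subtract 1: 1.0037948719 - 1 = 0.0037948719
Multiply by n: 183 * 0.0037948719 = 0.6944615577
Round to 4 dp: 0.6945

0.6945


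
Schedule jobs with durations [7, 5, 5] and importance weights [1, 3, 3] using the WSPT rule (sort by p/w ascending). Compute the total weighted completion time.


Compute p/w ratios and sort ascending (WSPT): [(5, 3), (5, 3), (7, 1)]
Compute weighted completion times:
  Job (p=5,w=3): C=5, w*C=3*5=15
  Job (p=5,w=3): C=10, w*C=3*10=30
  Job (p=7,w=1): C=17, w*C=1*17=17
Total weighted completion time = 62

62


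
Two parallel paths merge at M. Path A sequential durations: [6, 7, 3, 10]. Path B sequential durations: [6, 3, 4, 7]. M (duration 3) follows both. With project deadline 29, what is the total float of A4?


Forward pass: ES(A4) = sum of predecessors on chain A = 16
EF = ES + duration = 16 + 10 = 26
Backward pass: LF(M) = deadline = 29; LS(M) = 29 - 3 = 26
LF(A4) = LS(M) - sum(successors on chain A) = 26 - 0 = 26
LS = LF - duration = 26 - 10 = 16
Total float = LS - ES = 16 - 16 = 0

0


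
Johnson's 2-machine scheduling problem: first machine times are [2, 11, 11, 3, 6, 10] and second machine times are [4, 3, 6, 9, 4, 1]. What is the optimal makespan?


Apply Johnson's rule:
  Group 1 (a <= b): [(1, 2, 4), (4, 3, 9)]
  Group 2 (a > b): [(3, 11, 6), (5, 6, 4), (2, 11, 3), (6, 10, 1)]
Optimal job order: [1, 4, 3, 5, 2, 6]
Schedule:
  Job 1: M1 done at 2, M2 done at 6
  Job 4: M1 done at 5, M2 done at 15
  Job 3: M1 done at 16, M2 done at 22
  Job 5: M1 done at 22, M2 done at 26
  Job 2: M1 done at 33, M2 done at 36
  Job 6: M1 done at 43, M2 done at 44
Makespan = 44

44


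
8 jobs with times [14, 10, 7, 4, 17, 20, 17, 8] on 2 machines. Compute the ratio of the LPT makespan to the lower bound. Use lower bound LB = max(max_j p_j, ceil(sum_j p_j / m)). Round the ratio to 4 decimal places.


LPT order: [20, 17, 17, 14, 10, 8, 7, 4]
Machine loads after assignment: [48, 49]
LPT makespan = 49
Lower bound = max(max_job, ceil(total/2)) = max(20, 49) = 49
Ratio = 49 / 49 = 1.0

1.0


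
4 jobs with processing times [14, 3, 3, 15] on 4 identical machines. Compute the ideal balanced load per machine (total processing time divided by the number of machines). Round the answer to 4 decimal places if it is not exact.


Total processing time = 14 + 3 + 3 + 15 = 35
Number of machines = 4
Ideal balanced load = 35 / 4 = 8.75

8.75


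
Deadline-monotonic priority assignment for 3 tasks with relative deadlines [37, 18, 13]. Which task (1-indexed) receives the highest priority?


Sort tasks by relative deadline (ascending):
  Task 3: deadline = 13
  Task 2: deadline = 18
  Task 1: deadline = 37
Priority order (highest first): [3, 2, 1]
Highest priority task = 3

3


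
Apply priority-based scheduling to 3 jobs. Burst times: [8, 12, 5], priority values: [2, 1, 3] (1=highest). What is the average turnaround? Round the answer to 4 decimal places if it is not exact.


Sort by priority (ascending = highest first):
Order: [(1, 12), (2, 8), (3, 5)]
Completion times:
  Priority 1, burst=12, C=12
  Priority 2, burst=8, C=20
  Priority 3, burst=5, C=25
Average turnaround = 57/3 = 19.0

19.0


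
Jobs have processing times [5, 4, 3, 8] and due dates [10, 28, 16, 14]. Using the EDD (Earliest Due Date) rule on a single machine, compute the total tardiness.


Sort by due date (EDD order): [(5, 10), (8, 14), (3, 16), (4, 28)]
Compute completion times and tardiness:
  Job 1: p=5, d=10, C=5, tardiness=max(0,5-10)=0
  Job 2: p=8, d=14, C=13, tardiness=max(0,13-14)=0
  Job 3: p=3, d=16, C=16, tardiness=max(0,16-16)=0
  Job 4: p=4, d=28, C=20, tardiness=max(0,20-28)=0
Total tardiness = 0

0


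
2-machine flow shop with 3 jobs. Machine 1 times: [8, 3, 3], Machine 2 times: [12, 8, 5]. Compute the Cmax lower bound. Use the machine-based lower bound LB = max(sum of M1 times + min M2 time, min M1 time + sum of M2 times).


LB1 = sum(M1 times) + min(M2 times) = 14 + 5 = 19
LB2 = min(M1 times) + sum(M2 times) = 3 + 25 = 28
Lower bound = max(LB1, LB2) = max(19, 28) = 28

28


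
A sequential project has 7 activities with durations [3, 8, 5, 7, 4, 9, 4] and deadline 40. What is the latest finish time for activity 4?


LF(activity 4) = deadline - sum of successor durations
Successors: activities 5 through 7 with durations [4, 9, 4]
Sum of successor durations = 17
LF = 40 - 17 = 23

23


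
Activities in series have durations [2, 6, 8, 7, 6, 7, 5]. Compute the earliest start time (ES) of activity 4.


Activity 4 starts after activities 1 through 3 complete.
Predecessor durations: [2, 6, 8]
ES = 2 + 6 + 8 = 16

16


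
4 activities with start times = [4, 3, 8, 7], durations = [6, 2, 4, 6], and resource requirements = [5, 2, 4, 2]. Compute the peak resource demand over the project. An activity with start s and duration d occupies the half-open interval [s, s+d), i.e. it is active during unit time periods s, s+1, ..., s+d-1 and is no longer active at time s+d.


Each activity i is active on [start_i, start_i + duration_i).
Compute total resource usage per time slot:
  t=0: active resources = [], total = 0
  t=1: active resources = [], total = 0
  t=2: active resources = [], total = 0
  t=3: active resources = [2], total = 2
  t=4: active resources = [5, 2], total = 7
  t=5: active resources = [5], total = 5
  t=6: active resources = [5], total = 5
  t=7: active resources = [5, 2], total = 7
  t=8: active resources = [5, 4, 2], total = 11
  t=9: active resources = [5, 4, 2], total = 11
  t=10: active resources = [4, 2], total = 6
  t=11: active resources = [4, 2], total = 6
  t=12: active resources = [2], total = 2
Peak resource demand = 11

11


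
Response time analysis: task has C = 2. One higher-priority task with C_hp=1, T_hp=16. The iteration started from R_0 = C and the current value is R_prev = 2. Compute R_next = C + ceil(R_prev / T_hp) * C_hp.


R_next = C + ceil(R_prev / T_hp) * C_hp
ceil(2 / 16) = ceil(0.125) = 1
Interference = 1 * 1 = 1
R_next = 2 + 1 = 3

3


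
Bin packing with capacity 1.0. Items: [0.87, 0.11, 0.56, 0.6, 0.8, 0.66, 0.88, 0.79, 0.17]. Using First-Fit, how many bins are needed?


Place items sequentially using First-Fit:
  Item 0.87 -> new Bin 1
  Item 0.11 -> Bin 1 (now 0.98)
  Item 0.56 -> new Bin 2
  Item 0.6 -> new Bin 3
  Item 0.8 -> new Bin 4
  Item 0.66 -> new Bin 5
  Item 0.88 -> new Bin 6
  Item 0.79 -> new Bin 7
  Item 0.17 -> Bin 2 (now 0.73)
Total bins used = 7

7


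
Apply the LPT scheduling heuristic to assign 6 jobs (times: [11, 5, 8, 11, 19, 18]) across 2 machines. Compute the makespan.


Sort jobs in decreasing order (LPT): [19, 18, 11, 11, 8, 5]
Assign each job to the least loaded machine:
  Machine 1: jobs [19, 11, 5], load = 35
  Machine 2: jobs [18, 11, 8], load = 37
Makespan = max load = 37

37


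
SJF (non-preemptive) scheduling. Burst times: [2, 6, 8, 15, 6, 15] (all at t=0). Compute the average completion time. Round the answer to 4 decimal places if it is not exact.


SJF order (ascending): [2, 6, 6, 8, 15, 15]
Completion times:
  Job 1: burst=2, C=2
  Job 2: burst=6, C=8
  Job 3: burst=6, C=14
  Job 4: burst=8, C=22
  Job 5: burst=15, C=37
  Job 6: burst=15, C=52
Average completion = 135/6 = 22.5

22.5


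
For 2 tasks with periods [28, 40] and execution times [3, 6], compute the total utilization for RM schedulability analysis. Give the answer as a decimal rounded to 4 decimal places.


Compute individual utilizations (exact fractions):
  Task 1: C/T = 3/28 (approx. 0.1071)
  Task 2: C/T = 6/40 = 3/20 (approx. 0.15)
Total utilization U = 3/28 + 3/20 = 9/35
Rounded to 4 decimal places: U = 0.2571
RM (Liu & Layland) bound for 2 tasks = 0.828427; compare with U = 9/35 (approx. 0.257143)
U <= bound, so schedulable by RM sufficient condition.

0.2571


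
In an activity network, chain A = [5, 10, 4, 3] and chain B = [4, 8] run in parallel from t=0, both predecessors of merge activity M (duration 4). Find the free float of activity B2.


ES(B2) = sum of predecessors on chain B = 4
EF(B2) = ES + duration = 4 + 8 = 12
Successor of B2 is M. ES(M) = max(sum(A), sum(B)) = max(22, 12) = 22
Free float = ES(successor) - EF(current) = 22 - 12 = 10

10


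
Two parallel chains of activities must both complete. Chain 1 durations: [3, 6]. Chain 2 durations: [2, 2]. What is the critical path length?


Path A total = 3 + 6 = 9
Path B total = 2 + 2 = 4
Critical path = longest path = max(9, 4) = 9

9
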